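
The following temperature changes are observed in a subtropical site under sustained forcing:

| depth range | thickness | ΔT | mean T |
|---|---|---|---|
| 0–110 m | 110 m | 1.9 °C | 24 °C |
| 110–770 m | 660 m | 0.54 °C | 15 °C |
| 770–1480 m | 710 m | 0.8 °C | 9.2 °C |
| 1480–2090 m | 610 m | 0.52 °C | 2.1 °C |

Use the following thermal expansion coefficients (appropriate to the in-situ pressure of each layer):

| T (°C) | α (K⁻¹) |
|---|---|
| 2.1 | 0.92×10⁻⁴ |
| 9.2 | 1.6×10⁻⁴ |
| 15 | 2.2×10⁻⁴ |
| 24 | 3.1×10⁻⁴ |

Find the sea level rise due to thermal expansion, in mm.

Δh = 263 mm

Layer 1 at 24 °C → α = 3.1×10⁻⁴ K⁻¹
Layer 2 at 15 °C → α = 2.2×10⁻⁴ K⁻¹
Layer 3 at 9.2 °C → α = 1.6×10⁻⁴ K⁻¹
Layer 4 at 2.1 °C → α = 0.92×10⁻⁴ K⁻¹
0–110 m: 110 × 1.9 × 3.1×10⁻⁴ = 0.06479 m
660 × 0.54 × 2.2×10⁻⁴ = 0.078408 m
Layer 3: 710 × 0.8 × 1.6×10⁻⁴ = 0.09088 m
Layer 4: 610 × 0.52 × 0.92×10⁻⁴ = 0.0291824 m
Δh = 0.06479 + 0.078408 + 0.09088 + 0.0291824 = 0.2632604 m ≈ 263 mm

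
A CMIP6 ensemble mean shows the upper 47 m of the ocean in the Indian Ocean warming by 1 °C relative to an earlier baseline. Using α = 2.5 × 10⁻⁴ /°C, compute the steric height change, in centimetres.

Δh = 1.2 cm

Δh = αΔT·H = 2.5×10⁻⁴ × 1 × 47 = 0.01175 m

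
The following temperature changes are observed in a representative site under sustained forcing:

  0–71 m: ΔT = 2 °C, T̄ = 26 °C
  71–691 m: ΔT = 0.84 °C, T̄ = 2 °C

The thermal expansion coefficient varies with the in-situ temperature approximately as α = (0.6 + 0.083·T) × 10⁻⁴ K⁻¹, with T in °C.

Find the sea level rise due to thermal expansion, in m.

Layer 1: α = (0.6 + 0.083×26)×10⁻⁴ = 2.758×10⁻⁴ K⁻¹
Layer 2: α = (0.6 + 0.083×2)×10⁻⁴ = 0.766×10⁻⁴ K⁻¹
Layer 1: 2.758×10⁻⁴ × 2 × 71 = 0.0391636 m
71–691 m: 0.766×10⁻⁴ × 620 × 0.84 = 0.03989328 m
Δh = 0.0391636 + 0.03989328 = 0.07905688 m

Δh = 0.0791 m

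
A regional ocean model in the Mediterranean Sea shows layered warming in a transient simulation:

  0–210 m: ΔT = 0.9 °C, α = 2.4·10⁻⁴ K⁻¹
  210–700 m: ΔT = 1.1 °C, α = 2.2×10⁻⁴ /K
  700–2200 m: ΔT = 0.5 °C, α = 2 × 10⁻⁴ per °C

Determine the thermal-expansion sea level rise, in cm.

Layer 1: 2.4×10⁻⁴ × 0.9 × 210 = 0.04536 m
210–700 m: 2.2×10⁻⁴ × 1.1 × 490 = 0.11858 m
700–2200 m: 1500 × 2×10⁻⁴ × 0.5 = 0.15000 m
Δh = 0.04536 + 0.11858 + 0.15000 = 0.31394 m

Δh ≈ 31 cm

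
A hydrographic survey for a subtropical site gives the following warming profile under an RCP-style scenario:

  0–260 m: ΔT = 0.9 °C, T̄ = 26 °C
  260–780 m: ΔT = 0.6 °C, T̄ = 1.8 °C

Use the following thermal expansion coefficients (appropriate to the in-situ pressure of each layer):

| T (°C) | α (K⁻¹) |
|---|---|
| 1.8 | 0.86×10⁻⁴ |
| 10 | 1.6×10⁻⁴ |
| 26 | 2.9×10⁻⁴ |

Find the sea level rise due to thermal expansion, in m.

Δh = 0.0947 m

Layer 1 at 26 °C → α = 2.9×10⁻⁴ K⁻¹
Layer 2 at 1.8 °C → α = 0.86×10⁻⁴ K⁻¹
0–260 m: 2.9×10⁻⁴ × 260 × 0.9 = 0.06786 m
0.86×10⁻⁴ × 0.6 × 520 = 0.026832 m
Δh = 0.06786 + 0.026832 = 0.094692 m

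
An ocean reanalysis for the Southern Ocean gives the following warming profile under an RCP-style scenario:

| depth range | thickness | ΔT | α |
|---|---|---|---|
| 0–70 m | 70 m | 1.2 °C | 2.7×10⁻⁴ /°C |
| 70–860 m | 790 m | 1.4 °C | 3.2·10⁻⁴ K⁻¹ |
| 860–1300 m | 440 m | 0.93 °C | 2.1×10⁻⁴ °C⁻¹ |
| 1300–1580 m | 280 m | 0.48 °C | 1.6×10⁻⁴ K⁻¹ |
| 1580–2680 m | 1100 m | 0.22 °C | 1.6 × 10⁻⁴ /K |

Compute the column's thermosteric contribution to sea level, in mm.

Layer 1: 2.7×10⁻⁴ × 1.2 × 70 = 0.02268 m
1.4 × 790 × 3.2×10⁻⁴ = 0.35392 m
Layer 3: 2.1×10⁻⁴ × 440 × 0.93 = 0.085932 m
0.48 × 280 × 1.6×10⁻⁴ = 0.021504 m
1580–2680 m: 1.6×10⁻⁴ × 0.22 × 1100 = 0.03872 m
Δh = 0.02268 + 0.35392 + 0.085932 + 0.021504 + 0.03872 = 0.522756 m ≈ 523 mm

about 523 mm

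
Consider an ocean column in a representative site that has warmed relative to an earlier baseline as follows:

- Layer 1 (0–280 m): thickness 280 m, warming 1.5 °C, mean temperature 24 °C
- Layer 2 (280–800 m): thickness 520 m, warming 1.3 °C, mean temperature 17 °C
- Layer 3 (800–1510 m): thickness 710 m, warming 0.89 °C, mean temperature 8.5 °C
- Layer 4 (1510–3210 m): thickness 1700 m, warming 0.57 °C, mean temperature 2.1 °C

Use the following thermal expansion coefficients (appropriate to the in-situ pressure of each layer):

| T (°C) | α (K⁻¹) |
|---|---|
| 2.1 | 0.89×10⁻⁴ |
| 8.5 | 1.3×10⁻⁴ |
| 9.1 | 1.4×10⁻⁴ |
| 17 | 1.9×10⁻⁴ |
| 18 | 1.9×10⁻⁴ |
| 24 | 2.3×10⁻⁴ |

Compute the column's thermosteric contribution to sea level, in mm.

393 mm of thermosteric rise

Layer 1 at 24 °C → α = 2.3×10⁻⁴ K⁻¹
Layer 2 at 17 °C → α = 1.9×10⁻⁴ K⁻¹
Layer 3 at 8.5 °C → α = 1.3×10⁻⁴ K⁻¹
Layer 4 at 2.1 °C → α = 0.89×10⁻⁴ K⁻¹
Layer 1: 2.3×10⁻⁴ × 280 × 1.5 = 0.09660 m
Layer 2: 1.3 × 1.9×10⁻⁴ × 520 = 0.12844 m
0.89 × 1.3×10⁻⁴ × 710 = 0.082147 m
Layer 4: 1700 × 0.57 × 0.89×10⁻⁴ = 0.086241 m
Δh = 0.09660 + 0.12844 + 0.082147 + 0.086241 = 0.393428 m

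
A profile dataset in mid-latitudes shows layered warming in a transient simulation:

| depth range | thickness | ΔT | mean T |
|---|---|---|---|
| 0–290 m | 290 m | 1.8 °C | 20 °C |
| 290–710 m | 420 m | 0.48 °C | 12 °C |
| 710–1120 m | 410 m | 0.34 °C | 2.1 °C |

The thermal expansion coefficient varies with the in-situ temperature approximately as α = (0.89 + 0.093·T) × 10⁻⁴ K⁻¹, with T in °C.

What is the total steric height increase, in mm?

199 mm of thermosteric rise

Layer 1: α = (0.89 + 0.093×20)×10⁻⁴ = 2.75×10⁻⁴ K⁻¹
Layer 2: α = (0.89 + 0.093×12)×10⁻⁴ = 2.006×10⁻⁴ K⁻¹
Layer 3: α = (0.89 + 0.093×2.1)×10⁻⁴ = 1.0853×10⁻⁴ K⁻¹
0–290 m: 1.8 × 290 × 2.75×10⁻⁴ = 0.14355 m
290–710 m: 0.48 × 420 × 2.006×10⁻⁴ = 0.04044096 m
0.34 × 1.0853×10⁻⁴ × 410 = 0.015129082 m
Δh = 0.14355 + 0.04044096 + 0.015129082 = 0.199120042 m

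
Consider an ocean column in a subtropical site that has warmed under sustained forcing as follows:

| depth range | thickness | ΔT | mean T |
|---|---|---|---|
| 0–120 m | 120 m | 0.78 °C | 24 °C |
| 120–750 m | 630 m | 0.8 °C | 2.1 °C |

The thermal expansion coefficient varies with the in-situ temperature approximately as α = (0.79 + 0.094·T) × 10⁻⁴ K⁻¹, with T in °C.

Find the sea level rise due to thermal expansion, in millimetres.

Layer 1: α = (0.79 + 0.094×24)×10⁻⁴ = 3.046×10⁻⁴ K⁻¹
Layer 2: α = (0.79 + 0.094×2.1)×10⁻⁴ = 0.9874×10⁻⁴ K⁻¹
120 × 3.046×10⁻⁴ × 0.78 = 0.02851056 m
630 × 0.8 × 0.9874×10⁻⁴ = 0.04976496 m
Δh = 0.02851056 + 0.04976496 = 0.07827552 m ≈ 78.3 mm

Δh ≈ 78.3 mm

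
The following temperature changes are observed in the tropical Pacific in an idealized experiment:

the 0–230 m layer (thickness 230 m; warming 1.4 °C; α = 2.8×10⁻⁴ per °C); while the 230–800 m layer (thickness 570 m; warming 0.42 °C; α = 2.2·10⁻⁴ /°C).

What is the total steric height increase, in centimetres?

0–230 m: 1.4 × 230 × 2.8×10⁻⁴ = 0.09016 m
Layer 2: 0.42 × 2.2×10⁻⁴ × 570 = 0.052668 m
Δh = 0.09016 + 0.052668 = 0.142828 m ≈ 14.3 cm

Δh ≈ 14.3 cm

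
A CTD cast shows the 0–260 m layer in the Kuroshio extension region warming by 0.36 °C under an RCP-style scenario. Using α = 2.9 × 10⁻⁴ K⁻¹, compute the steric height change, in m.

Δh = αΔT·H = 2.9×10⁻⁴ × 0.36 × 260 = 0.027144 m

Δh = 0.0271 m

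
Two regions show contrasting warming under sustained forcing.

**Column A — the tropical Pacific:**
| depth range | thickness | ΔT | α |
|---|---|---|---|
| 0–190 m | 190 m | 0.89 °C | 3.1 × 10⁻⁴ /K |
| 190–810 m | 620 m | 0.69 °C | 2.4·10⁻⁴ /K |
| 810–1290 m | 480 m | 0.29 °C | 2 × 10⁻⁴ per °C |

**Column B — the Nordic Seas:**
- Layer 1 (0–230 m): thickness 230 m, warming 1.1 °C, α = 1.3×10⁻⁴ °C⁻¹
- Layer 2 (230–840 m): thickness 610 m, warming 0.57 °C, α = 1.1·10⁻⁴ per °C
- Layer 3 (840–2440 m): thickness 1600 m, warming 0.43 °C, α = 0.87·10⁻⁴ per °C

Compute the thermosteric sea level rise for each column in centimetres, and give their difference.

A Layer 1: 3.1×10⁻⁴ × 190 × 0.89 = 0.052421 m
A 190–810 m: 0.69 × 620 × 2.4×10⁻⁴ = 0.102672 m
A 810–1290 m: 480 × 2×10⁻⁴ × 0.29 = 0.02784 m
A total: 0.182933 m
B 230 × 1.3×10⁻⁴ × 1.1 = 0.03289 m
B Layer 2: 0.57 × 610 × 1.1×10⁻⁴ = 0.038247 m
B Layer 3: 0.43 × 0.87×10⁻⁴ × 1600 = 0.059856 m
B total: 0.130993 m
Difference: 0.182933 − 0.130993 = 0.05194 m

Δh_A ≈ 18 cm, Δh_B ≈ 13 cm; difference ≈ 5.2 cm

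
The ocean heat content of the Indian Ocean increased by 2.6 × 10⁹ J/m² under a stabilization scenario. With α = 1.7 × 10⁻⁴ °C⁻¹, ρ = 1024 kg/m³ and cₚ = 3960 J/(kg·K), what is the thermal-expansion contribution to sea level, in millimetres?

Δh ≈ 110 mm

Δh = αQ/(ρcₚ) = 1.7×10⁻⁴ × 2.6×10⁹ / (1024 × 3960) ≈ 0.10900 m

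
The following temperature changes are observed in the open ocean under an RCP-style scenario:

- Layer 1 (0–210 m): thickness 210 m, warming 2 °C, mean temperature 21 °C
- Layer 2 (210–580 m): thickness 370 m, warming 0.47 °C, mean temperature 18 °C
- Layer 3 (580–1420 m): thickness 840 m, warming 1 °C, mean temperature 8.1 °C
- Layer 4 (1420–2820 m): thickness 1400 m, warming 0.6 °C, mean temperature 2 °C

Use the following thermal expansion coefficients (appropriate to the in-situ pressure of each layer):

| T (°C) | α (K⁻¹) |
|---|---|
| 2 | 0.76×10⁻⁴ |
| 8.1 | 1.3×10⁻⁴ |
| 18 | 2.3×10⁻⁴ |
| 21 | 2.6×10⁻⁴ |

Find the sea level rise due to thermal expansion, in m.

Layer 1 at 21 °C → α = 2.6×10⁻⁴ K⁻¹
Layer 2 at 18 °C → α = 2.3×10⁻⁴ K⁻¹
Layer 3 at 8.1 °C → α = 1.3×10⁻⁴ K⁻¹
Layer 4 at 2 °C → α = 0.76×10⁻⁴ K⁻¹
0–210 m: 2.6×10⁻⁴ × 2 × 210 = 0.10920 m
370 × 2.3×10⁻⁴ × 0.47 = 0.039997 m
580–1420 m: 1.3×10⁻⁴ × 840 × 1 = 0.10920 m
1420–2820 m: 0.76×10⁻⁴ × 1400 × 0.6 = 0.06384 m
Δh = 0.10920 + 0.039997 + 0.10920 + 0.06384 = 0.322237 m

Δh ≈ 0.322 m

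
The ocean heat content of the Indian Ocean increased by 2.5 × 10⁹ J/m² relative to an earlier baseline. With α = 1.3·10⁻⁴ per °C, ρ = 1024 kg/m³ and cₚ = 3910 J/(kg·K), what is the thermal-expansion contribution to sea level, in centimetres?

8.12 cm

Δh = αQ/(ρcₚ) = 1.3×10⁻⁴ × 2.5×10⁹ / (1024 × 3910) ≈ 0.081172 m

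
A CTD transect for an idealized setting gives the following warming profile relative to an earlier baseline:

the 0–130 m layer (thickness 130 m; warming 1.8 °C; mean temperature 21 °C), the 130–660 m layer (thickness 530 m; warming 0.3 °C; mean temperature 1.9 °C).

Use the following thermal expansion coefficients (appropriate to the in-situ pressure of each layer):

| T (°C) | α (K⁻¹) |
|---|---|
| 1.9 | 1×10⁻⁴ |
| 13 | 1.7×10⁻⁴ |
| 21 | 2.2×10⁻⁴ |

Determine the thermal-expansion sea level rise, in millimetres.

Layer 1 at 21 °C → α = 2.2×10⁻⁴ K⁻¹
Layer 2 at 1.9 °C → α = 1×10⁻⁴ K⁻¹
Layer 1: 130 × 2.2×10⁻⁴ × 1.8 = 0.05148 m
Layer 2: 0.3 × 1×10⁻⁴ × 530 = 0.01590 m
Δh = 0.05148 + 0.01590 = 0.06738 m

about 67.4 mm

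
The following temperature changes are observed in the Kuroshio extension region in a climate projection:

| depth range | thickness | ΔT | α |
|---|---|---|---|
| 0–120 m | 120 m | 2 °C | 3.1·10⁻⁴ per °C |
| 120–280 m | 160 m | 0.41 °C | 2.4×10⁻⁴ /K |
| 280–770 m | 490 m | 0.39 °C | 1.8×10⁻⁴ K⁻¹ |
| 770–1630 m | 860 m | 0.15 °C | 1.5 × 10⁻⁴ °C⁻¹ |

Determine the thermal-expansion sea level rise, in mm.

0–120 m: 2 × 120 × 3.1×10⁻⁴ = 0.07440 m
Layer 2: 0.41 × 160 × 2.4×10⁻⁴ = 0.015744 m
Layer 3: 0.39 × 1.8×10⁻⁴ × 490 = 0.034398 m
1.5×10⁻⁴ × 0.15 × 860 = 0.01935 m
Δh = 0.07440 + 0.015744 + 0.034398 + 0.01935 = 0.143892 m ≈ 144 mm

144 mm of thermosteric rise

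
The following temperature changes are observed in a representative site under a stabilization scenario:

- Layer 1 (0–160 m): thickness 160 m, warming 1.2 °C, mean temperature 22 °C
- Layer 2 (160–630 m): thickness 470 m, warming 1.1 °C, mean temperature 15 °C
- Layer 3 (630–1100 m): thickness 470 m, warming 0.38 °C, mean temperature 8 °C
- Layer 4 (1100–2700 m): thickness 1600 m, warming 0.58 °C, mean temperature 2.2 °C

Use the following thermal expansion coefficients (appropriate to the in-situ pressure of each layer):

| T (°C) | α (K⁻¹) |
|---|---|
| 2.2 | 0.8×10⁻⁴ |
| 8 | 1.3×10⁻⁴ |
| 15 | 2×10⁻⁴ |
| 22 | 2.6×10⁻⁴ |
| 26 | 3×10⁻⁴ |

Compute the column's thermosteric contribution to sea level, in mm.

Layer 1 at 22 °C → α = 2.6×10⁻⁴ K⁻¹
Layer 2 at 15 °C → α = 2×10⁻⁴ K⁻¹
Layer 3 at 8 °C → α = 1.3×10⁻⁴ K⁻¹
Layer 4 at 2.2 °C → α = 0.8×10⁻⁴ K⁻¹
0–160 m: 2.6×10⁻⁴ × 160 × 1.2 = 0.04992 m
Layer 2: 2×10⁻⁴ × 470 × 1.1 = 0.10340 m
Layer 3: 1.3×10⁻⁴ × 470 × 0.38 = 0.023218 m
0.58 × 1600 × 0.8×10⁻⁴ = 0.07424 m
Δh = 0.04992 + 0.10340 + 0.023218 + 0.07424 = 0.250778 m ≈ 251 mm

251 mm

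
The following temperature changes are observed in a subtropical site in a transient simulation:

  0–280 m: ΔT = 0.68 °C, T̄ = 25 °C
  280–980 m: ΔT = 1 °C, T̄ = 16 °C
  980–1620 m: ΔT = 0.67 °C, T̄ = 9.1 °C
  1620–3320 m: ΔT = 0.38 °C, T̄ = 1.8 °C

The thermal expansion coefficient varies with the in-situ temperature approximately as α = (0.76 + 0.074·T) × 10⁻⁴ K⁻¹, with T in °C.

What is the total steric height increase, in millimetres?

Layer 1: α = (0.76 + 0.074×25)×10⁻⁴ = 2.61×10⁻⁴ K⁻¹
Layer 2: α = (0.76 + 0.074×16)×10⁻⁴ = 1.944×10⁻⁴ K⁻¹
Layer 3: α = (0.76 + 0.074×9.1)×10⁻⁴ = 1.4334×10⁻⁴ K⁻¹
Layer 4: α = (0.76 + 0.074×1.8)×10⁻⁴ = 0.8932×10⁻⁴ K⁻¹
0–280 m: 0.68 × 2.61×10⁻⁴ × 280 = 0.0496944 m
700 × 1.944×10⁻⁴ × 1 = 0.13608 m
980–1620 m: 0.67 × 640 × 1.4334×10⁻⁴ = 0.061464192 m
1620–3320 m: 0.38 × 0.8932×10⁻⁴ × 1700 = 0.05770072 m
Δh = 0.0496944 + 0.13608 + 0.061464192 + 0.05770072 = 0.304939312 m

about 305 mm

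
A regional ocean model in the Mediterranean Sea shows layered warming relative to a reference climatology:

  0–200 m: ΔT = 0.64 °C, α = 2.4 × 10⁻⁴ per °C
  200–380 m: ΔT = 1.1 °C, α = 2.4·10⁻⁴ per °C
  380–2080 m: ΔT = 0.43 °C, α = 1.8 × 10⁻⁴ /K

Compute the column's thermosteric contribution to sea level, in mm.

Layer 1: 200 × 0.64 × 2.4×10⁻⁴ = 0.03072 m
200–380 m: 1.1 × 2.4×10⁻⁴ × 180 = 0.04752 m
0.43 × 1700 × 1.8×10⁻⁴ = 0.13158 m
Δh = 0.03072 + 0.04752 + 0.13158 = 0.20982 m ≈ 210 mm

210 mm of thermosteric rise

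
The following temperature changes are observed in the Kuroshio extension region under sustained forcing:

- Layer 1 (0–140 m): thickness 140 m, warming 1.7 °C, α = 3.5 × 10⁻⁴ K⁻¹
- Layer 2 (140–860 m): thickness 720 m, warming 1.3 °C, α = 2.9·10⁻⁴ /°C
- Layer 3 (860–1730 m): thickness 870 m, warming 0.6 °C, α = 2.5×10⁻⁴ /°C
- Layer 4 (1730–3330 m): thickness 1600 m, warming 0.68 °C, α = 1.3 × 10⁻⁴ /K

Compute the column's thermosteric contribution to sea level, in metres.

1.7 × 3.5×10⁻⁴ × 140 = 0.08330 m
Layer 2: 720 × 2.9×10⁻⁴ × 1.3 = 0.27144 m
Layer 3: 0.6 × 2.5×10⁻⁴ × 870 = 0.13050 m
Layer 4: 1600 × 1.3×10⁻⁴ × 0.68 = 0.14144 m
Δh = 0.08330 + 0.27144 + 0.13050 + 0.14144 = 0.62668 m ≈ 0.627 m

0.627 m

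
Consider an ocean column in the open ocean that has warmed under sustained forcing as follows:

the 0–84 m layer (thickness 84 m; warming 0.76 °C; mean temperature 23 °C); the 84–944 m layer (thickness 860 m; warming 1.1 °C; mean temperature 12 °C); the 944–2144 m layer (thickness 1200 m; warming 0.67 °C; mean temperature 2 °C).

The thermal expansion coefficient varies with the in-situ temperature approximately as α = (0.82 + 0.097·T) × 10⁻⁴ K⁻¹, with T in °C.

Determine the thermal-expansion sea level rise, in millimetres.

Layer 1: α = (0.82 + 0.097×23)×10⁻⁴ = 3.051×10⁻⁴ K⁻¹
Layer 2: α = (0.82 + 0.097×12)×10⁻⁴ = 1.984×10⁻⁴ K⁻¹
Layer 3: α = (0.82 + 0.097×2)×10⁻⁴ = 1.014×10⁻⁴ K⁻¹
0.76 × 84 × 3.051×10⁻⁴ = 0.019477584 m
84–944 m: 860 × 1.1 × 1.984×10⁻⁴ = 0.1876864 m
944–2144 m: 0.67 × 1200 × 1.014×10⁻⁴ = 0.0815256 m
Δh = 0.019477584 + 0.1876864 + 0.0815256 = 0.288689584 m ≈ 290 mm

Δh ≈ 290 mm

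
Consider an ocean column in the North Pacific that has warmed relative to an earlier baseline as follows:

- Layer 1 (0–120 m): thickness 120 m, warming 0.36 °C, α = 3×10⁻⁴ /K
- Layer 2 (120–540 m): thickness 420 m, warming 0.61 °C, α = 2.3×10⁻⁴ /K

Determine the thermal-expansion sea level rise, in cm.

0.36 × 120 × 3×10⁻⁴ = 0.01296 m
Layer 2: 0.61 × 420 × 2.3×10⁻⁴ = 0.058926 m
Δh = 0.01296 + 0.058926 = 0.071886 m

Δh ≈ 7.2 cm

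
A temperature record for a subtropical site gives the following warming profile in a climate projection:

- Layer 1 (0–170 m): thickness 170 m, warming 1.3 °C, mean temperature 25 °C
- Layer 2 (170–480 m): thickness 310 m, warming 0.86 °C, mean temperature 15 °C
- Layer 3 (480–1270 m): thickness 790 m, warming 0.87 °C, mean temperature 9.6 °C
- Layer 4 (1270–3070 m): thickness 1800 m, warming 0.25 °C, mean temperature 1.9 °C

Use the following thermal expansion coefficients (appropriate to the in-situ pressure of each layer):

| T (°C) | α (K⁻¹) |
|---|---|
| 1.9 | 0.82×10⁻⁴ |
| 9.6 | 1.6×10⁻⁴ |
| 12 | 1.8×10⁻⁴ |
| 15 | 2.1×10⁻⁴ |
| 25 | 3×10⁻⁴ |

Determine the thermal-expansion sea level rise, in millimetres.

Layer 1 at 25 °C → α = 3×10⁻⁴ K⁻¹
Layer 2 at 15 °C → α = 2.1×10⁻⁴ K⁻¹
Layer 3 at 9.6 °C → α = 1.6×10⁻⁴ K⁻¹
Layer 4 at 1.9 °C → α = 0.82×10⁻⁴ K⁻¹
0–170 m: 1.3 × 3×10⁻⁴ × 170 = 0.06630 m
2.1×10⁻⁴ × 310 × 0.86 = 0.055986 m
Layer 3: 1.6×10⁻⁴ × 0.87 × 790 = 0.109968 m
0.82×10⁻⁴ × 1800 × 0.25 = 0.03690 m
Δh = 0.06630 + 0.055986 + 0.109968 + 0.03690 = 0.269154 m

about 269 mm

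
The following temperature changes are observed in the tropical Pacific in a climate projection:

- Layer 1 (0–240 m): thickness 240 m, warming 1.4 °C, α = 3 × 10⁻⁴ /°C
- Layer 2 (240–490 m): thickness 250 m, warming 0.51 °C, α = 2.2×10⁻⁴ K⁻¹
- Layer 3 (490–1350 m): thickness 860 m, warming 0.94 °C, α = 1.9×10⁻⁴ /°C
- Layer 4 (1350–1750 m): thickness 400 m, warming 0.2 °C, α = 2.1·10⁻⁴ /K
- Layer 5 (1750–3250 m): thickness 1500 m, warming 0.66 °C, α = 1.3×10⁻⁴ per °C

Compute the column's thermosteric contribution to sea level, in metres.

Δh ≈ 0.43 m

0–240 m: 1.4 × 3×10⁻⁴ × 240 = 0.10080 m
Layer 2: 0.51 × 2.2×10⁻⁴ × 250 = 0.02805 m
490–1350 m: 860 × 0.94 × 1.9×10⁻⁴ = 0.153596 m
2.1×10⁻⁴ × 0.2 × 400 = 0.01680 m
Layer 5: 1.3×10⁻⁴ × 1500 × 0.66 = 0.12870 m
Δh = 0.10080 + 0.02805 + 0.153596 + 0.01680 + 0.12870 = 0.427946 m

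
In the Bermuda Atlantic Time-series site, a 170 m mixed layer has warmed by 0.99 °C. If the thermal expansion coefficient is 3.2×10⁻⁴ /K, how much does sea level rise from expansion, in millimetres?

53.9 mm of thermosteric rise

Δh = αΔT·H = 3.2×10⁻⁴ × 0.99 × 170 = 0.053856 m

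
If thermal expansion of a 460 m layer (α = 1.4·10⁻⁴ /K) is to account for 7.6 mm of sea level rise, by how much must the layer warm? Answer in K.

ΔT = Δh/(αH) = 0.0076 / (1.4×10⁻⁴ × 460) ≈ 0.1180 K

about 0.118 K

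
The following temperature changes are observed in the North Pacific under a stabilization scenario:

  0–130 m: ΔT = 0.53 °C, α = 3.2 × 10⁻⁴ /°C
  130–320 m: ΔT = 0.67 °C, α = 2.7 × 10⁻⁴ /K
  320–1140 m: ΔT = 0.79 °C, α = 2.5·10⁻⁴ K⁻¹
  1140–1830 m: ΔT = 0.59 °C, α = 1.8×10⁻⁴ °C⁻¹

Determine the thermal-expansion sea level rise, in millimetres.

about 292 mm

0–130 m: 3.2×10⁻⁴ × 0.53 × 130 = 0.022048 m
Layer 2: 0.67 × 190 × 2.7×10⁻⁴ = 0.034371 m
320–1140 m: 0.79 × 2.5×10⁻⁴ × 820 = 0.16195 m
Layer 4: 690 × 0.59 × 1.8×10⁻⁴ = 0.073278 m
Δh = 0.022048 + 0.034371 + 0.16195 + 0.073278 = 0.291647 m ≈ 292 mm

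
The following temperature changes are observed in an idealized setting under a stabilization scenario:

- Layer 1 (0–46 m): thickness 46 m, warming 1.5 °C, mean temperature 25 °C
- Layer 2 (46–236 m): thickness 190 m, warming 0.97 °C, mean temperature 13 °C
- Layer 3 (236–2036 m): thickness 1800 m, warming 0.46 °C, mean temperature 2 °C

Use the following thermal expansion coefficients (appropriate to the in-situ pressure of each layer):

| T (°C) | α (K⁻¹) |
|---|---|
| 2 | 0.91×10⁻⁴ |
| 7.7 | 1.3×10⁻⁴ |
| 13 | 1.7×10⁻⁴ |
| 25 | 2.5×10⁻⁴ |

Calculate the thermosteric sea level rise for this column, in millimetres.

Layer 1 at 25 °C → α = 2.5×10⁻⁴ K⁻¹
Layer 2 at 13 °C → α = 1.7×10⁻⁴ K⁻¹
Layer 3 at 2 °C → α = 0.91×10⁻⁴ K⁻¹
Layer 1: 1.5 × 2.5×10⁻⁴ × 46 = 0.01725 m
0.97 × 190 × 1.7×10⁻⁴ = 0.031331 m
236–2036 m: 1800 × 0.91×10⁻⁴ × 0.46 = 0.075348 m
Δh = 0.01725 + 0.031331 + 0.075348 = 0.123929 m ≈ 124 mm

124 mm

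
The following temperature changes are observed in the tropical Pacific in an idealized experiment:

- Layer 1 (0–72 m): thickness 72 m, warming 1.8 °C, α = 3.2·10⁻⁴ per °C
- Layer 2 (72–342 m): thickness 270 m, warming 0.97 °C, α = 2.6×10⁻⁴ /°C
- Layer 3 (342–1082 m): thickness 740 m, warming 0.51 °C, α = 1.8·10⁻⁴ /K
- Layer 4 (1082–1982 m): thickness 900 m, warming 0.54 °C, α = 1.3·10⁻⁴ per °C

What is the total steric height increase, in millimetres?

3.2×10⁻⁴ × 72 × 1.8 = 0.041472 m
0.97 × 2.6×10⁻⁴ × 270 = 0.068094 m
342–1082 m: 0.51 × 740 × 1.8×10⁻⁴ = 0.067932 m
1082–1982 m: 900 × 1.3×10⁻⁴ × 0.54 = 0.06318 m
Δh = 0.041472 + 0.068094 + 0.067932 + 0.06318 = 0.240678 m ≈ 241 mm

Δh = 241 mm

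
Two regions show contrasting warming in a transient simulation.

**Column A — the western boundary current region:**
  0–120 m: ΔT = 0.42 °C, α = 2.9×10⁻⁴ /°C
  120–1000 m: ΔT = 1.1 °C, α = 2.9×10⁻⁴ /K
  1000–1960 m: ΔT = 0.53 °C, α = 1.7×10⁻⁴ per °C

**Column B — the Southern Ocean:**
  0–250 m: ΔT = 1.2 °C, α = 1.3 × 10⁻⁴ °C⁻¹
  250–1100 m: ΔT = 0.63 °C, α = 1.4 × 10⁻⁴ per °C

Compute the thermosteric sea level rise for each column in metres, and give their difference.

A: 0.382 m; B: 0.114 m; difference 0.268 m

A 0–120 m: 120 × 2.9×10⁻⁴ × 0.42 = 0.014616 m
A 2.9×10⁻⁴ × 1.1 × 880 = 0.28072 m
A Layer 3: 960 × 0.53 × 1.7×10⁻⁴ = 0.086496 m
A total: 0.381832 m
B Layer 1: 1.3×10⁻⁴ × 1.2 × 250 = 0.03900 m
B 250–1100 m: 0.63 × 850 × 1.4×10⁻⁴ = 0.07497 m
B total: 0.11397 m
Difference: 0.381832 − 0.11397 = 0.267862 m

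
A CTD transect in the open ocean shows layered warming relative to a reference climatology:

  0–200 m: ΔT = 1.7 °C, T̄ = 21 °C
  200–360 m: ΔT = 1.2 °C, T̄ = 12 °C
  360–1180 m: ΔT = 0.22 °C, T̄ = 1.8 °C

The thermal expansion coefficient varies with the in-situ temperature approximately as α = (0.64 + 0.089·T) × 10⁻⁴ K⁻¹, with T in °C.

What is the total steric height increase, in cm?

Layer 1: α = (0.64 + 0.089×21)×10⁻⁴ = 2.509×10⁻⁴ K⁻¹
Layer 2: α = (0.64 + 0.089×12)×10⁻⁴ = 1.708×10⁻⁴ K⁻¹
Layer 3: α = (0.64 + 0.089×1.8)×10⁻⁴ = 0.8002×10⁻⁴ K⁻¹
0–200 m: 2.509×10⁻⁴ × 1.7 × 200 = 0.085306 m
Layer 2: 160 × 1.708×10⁻⁴ × 1.2 = 0.0327936 m
Layer 3: 820 × 0.8002×10⁻⁴ × 0.22 = 0.014435608 m
Δh = 0.085306 + 0.0327936 + 0.014435608 = 0.132535208 m

Δh = 13.3 cm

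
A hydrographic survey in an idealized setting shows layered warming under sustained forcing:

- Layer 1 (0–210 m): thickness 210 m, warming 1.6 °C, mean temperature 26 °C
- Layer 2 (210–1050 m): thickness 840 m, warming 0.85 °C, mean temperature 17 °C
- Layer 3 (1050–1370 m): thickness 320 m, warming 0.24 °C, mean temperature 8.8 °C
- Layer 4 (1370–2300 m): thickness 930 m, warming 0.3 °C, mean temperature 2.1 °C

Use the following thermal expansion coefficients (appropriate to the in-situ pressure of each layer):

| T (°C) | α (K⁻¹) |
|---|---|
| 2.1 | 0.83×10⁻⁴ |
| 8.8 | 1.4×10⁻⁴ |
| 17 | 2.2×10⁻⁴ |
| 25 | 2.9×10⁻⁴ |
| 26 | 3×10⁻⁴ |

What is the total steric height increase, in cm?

Layer 1 at 26 °C → α = 3×10⁻⁴ K⁻¹
Layer 2 at 17 °C → α = 2.2×10⁻⁴ K⁻¹
Layer 3 at 8.8 °C → α = 1.4×10⁻⁴ K⁻¹
Layer 4 at 2.1 °C → α = 0.83×10⁻⁴ K⁻¹
210 × 1.6 × 3×10⁻⁴ = 0.10080 m
Layer 2: 2.2×10⁻⁴ × 0.85 × 840 = 0.15708 m
1050–1370 m: 320 × 1.4×10⁻⁴ × 0.24 = 0.010752 m
Layer 4: 0.83×10⁻⁴ × 930 × 0.3 = 0.023157 m
Δh = 0.10080 + 0.15708 + 0.010752 + 0.023157 = 0.291789 m

Δh = 29.2 cm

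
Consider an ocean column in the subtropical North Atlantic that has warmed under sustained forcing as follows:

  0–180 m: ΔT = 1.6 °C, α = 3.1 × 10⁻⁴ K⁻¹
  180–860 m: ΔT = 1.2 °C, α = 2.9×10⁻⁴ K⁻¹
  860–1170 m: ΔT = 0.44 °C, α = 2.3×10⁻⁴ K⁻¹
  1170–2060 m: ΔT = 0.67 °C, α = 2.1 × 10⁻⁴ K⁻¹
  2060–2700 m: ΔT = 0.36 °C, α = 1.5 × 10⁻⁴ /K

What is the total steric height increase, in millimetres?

Layer 1: 1.6 × 180 × 3.1×10⁻⁴ = 0.08928 m
Layer 2: 680 × 2.9×10⁻⁴ × 1.2 = 0.23664 m
860–1170 m: 0.44 × 2.3×10⁻⁴ × 310 = 0.031372 m
0.67 × 2.1×10⁻⁴ × 890 = 0.125223 m
2060–2700 m: 1.5×10⁻⁴ × 640 × 0.36 = 0.03456 m
Δh = 0.08928 + 0.23664 + 0.031372 + 0.125223 + 0.03456 = 0.517075 m

Δh = 520 mm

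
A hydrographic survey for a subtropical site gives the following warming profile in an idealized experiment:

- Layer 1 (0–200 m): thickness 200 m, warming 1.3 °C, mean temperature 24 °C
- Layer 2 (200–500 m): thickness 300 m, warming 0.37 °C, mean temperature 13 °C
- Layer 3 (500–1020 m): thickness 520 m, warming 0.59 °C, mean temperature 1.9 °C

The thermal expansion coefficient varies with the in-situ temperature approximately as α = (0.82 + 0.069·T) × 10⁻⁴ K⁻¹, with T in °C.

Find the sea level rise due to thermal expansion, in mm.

about 110 mm

Layer 1: α = (0.82 + 0.069×24)×10⁻⁴ = 2.476×10⁻⁴ K⁻¹
Layer 2: α = (0.82 + 0.069×13)×10⁻⁴ = 1.717×10⁻⁴ K⁻¹
Layer 3: α = (0.82 + 0.069×1.9)×10⁻⁴ = 0.9511×10⁻⁴ K⁻¹
Layer 1: 1.3 × 2.476×10⁻⁴ × 200 = 0.064376 m
300 × 0.37 × 1.717×10⁻⁴ = 0.0190587 m
500–1020 m: 520 × 0.9511×10⁻⁴ × 0.59 = 0.029179748 m
Δh = 0.064376 + 0.0190587 + 0.029179748 = 0.112614448 m ≈ 110 mm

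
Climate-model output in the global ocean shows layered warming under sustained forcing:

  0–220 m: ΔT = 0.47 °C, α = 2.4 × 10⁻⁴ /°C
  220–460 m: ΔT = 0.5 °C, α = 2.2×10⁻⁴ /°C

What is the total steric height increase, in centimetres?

Layer 1: 220 × 0.47 × 2.4×10⁻⁴ = 0.024816 m
Layer 2: 0.5 × 2.2×10⁻⁴ × 240 = 0.02640 m
Δh = 0.024816 + 0.02640 = 0.051216 m ≈ 5.12 cm

5.12 cm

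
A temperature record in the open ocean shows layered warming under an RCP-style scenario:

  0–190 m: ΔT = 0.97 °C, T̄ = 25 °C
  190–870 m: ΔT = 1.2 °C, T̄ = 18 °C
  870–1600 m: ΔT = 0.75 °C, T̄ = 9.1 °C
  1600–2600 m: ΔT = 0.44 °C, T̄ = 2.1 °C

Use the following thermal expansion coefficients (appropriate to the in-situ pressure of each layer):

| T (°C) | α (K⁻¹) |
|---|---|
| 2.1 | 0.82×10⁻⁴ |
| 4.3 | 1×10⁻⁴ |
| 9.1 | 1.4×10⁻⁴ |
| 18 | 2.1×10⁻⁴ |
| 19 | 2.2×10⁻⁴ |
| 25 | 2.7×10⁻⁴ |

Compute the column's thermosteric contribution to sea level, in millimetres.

about 334 mm

Layer 1 at 25 °C → α = 2.7×10⁻⁴ K⁻¹
Layer 2 at 18 °C → α = 2.1×10⁻⁴ K⁻¹
Layer 3 at 9.1 °C → α = 1.4×10⁻⁴ K⁻¹
Layer 4 at 2.1 °C → α = 0.82×10⁻⁴ K⁻¹
Layer 1: 190 × 0.97 × 2.7×10⁻⁴ = 0.049761 m
190–870 m: 680 × 2.1×10⁻⁴ × 1.2 = 0.17136 m
870–1600 m: 730 × 1.4×10⁻⁴ × 0.75 = 0.07665 m
Layer 4: 1000 × 0.44 × 0.82×10⁻⁴ = 0.03608 m
Δh = 0.049761 + 0.17136 + 0.07665 + 0.03608 = 0.333851 m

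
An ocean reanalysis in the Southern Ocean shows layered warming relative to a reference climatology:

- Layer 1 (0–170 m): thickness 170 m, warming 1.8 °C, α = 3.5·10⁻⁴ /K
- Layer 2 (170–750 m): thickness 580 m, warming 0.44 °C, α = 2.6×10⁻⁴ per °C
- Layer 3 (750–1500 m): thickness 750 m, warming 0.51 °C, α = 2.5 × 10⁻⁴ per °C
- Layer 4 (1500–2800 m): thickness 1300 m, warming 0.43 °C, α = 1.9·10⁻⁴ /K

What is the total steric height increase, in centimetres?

Δh ≈ 38 cm

0–170 m: 1.8 × 170 × 3.5×10⁻⁴ = 0.10710 m
2.6×10⁻⁴ × 580 × 0.44 = 0.066352 m
2.5×10⁻⁴ × 750 × 0.51 = 0.095625 m
Layer 4: 0.43 × 1.9×10⁻⁴ × 1300 = 0.10621 m
Δh = 0.10710 + 0.066352 + 0.095625 + 0.10621 = 0.375287 m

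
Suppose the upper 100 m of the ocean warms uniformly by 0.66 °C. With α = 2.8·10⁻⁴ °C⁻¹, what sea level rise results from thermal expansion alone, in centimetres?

Δh = αΔT·H = 2.8×10⁻⁴ × 0.66 × 100 = 0.01848 m

Δh = 1.85 cm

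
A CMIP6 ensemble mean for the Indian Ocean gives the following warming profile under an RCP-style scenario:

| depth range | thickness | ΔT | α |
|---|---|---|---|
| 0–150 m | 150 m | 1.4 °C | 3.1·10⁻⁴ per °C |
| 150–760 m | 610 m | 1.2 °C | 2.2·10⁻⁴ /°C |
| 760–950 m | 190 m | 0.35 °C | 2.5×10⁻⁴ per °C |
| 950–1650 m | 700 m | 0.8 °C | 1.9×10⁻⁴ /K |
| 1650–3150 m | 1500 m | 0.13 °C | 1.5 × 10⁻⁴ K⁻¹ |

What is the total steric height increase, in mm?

380 mm of thermosteric rise

3.1×10⁻⁴ × 1.4 × 150 = 0.06510 m
Layer 2: 2.2×10⁻⁴ × 1.2 × 610 = 0.16104 m
760–950 m: 0.35 × 190 × 2.5×10⁻⁴ = 0.016625 m
950–1650 m: 1.9×10⁻⁴ × 700 × 0.8 = 0.10640 m
1650–3150 m: 1500 × 0.13 × 1.5×10⁻⁴ = 0.02925 m
Δh = 0.06510 + 0.16104 + 0.016625 + 0.10640 + 0.02925 = 0.378415 m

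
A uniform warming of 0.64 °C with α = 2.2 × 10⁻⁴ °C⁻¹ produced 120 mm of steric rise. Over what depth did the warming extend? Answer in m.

H ≈ 852 m

H = Δh/(αΔT) = 0.12 / (2.2×10⁻⁴ × 0.64) ≈ 852.3 m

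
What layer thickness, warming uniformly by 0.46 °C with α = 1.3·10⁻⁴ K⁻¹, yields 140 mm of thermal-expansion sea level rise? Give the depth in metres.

about 2340 m

H = Δh/(αΔT) = 0.14 / (1.3×10⁻⁴ × 0.46) ≈ 2341 m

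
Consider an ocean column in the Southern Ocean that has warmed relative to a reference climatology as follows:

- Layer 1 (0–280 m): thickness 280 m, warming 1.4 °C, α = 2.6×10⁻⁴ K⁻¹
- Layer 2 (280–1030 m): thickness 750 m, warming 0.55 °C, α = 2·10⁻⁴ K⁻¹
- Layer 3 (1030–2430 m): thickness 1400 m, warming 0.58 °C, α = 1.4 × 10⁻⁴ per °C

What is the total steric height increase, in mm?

Layer 1: 1.4 × 2.6×10⁻⁴ × 280 = 0.10192 m
Layer 2: 0.55 × 750 × 2×10⁻⁴ = 0.08250 m
1030–2430 m: 1.4×10⁻⁴ × 1400 × 0.58 = 0.11368 m
Δh = 0.10192 + 0.08250 + 0.11368 = 0.29810 m

298 mm of thermosteric rise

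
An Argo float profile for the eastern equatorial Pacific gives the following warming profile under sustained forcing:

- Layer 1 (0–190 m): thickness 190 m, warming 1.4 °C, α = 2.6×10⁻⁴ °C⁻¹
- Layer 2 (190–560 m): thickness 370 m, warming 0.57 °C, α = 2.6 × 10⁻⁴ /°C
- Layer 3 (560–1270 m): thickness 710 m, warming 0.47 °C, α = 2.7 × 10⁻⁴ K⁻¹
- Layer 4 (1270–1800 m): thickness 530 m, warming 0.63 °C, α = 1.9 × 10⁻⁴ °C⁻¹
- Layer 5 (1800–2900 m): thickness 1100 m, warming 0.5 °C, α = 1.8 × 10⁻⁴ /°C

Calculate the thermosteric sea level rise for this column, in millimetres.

Δh = 377 mm

0–190 m: 1.4 × 2.6×10⁻⁴ × 190 = 0.06916 m
190–560 m: 0.57 × 370 × 2.6×10⁻⁴ = 0.054834 m
710 × 0.47 × 2.7×10⁻⁴ = 0.090099 m
530 × 0.63 × 1.9×10⁻⁴ = 0.063441 m
1.8×10⁻⁴ × 0.5 × 1100 = 0.09900 m
Δh = 0.06916 + 0.054834 + 0.090099 + 0.063441 + 0.09900 = 0.376534 m ≈ 377 mm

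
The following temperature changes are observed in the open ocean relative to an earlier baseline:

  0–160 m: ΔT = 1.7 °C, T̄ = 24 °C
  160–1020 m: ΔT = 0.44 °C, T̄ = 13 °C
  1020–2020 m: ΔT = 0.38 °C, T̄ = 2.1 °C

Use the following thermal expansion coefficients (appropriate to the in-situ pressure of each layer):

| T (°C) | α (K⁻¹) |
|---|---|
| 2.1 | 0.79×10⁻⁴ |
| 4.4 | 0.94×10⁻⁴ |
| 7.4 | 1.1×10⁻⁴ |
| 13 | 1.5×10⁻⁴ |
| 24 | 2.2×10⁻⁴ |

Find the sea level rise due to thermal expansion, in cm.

Layer 1 at 24 °C → α = 2.2×10⁻⁴ K⁻¹
Layer 2 at 13 °C → α = 1.5×10⁻⁴ K⁻¹
Layer 3 at 2.1 °C → α = 0.79×10⁻⁴ K⁻¹
Layer 1: 2.2×10⁻⁴ × 1.7 × 160 = 0.05984 m
0.44 × 860 × 1.5×10⁻⁴ = 0.05676 m
1000 × 0.79×10⁻⁴ × 0.38 = 0.03002 m
Δh = 0.05984 + 0.05676 + 0.03002 = 0.14662 m

Δh ≈ 14.7 cm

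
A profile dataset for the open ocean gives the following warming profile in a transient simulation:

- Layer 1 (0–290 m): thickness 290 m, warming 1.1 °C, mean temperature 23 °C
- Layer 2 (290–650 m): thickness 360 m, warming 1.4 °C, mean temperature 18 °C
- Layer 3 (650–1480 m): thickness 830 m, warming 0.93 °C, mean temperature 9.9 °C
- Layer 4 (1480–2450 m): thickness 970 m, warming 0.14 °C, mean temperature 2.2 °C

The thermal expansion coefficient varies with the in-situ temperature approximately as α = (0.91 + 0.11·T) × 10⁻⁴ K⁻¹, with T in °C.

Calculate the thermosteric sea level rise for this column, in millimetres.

Δh ≈ 425 mm

Layer 1: α = (0.91 + 0.11×23)×10⁻⁴ = 3.44×10⁻⁴ K⁻¹
Layer 2: α = (0.91 + 0.11×18)×10⁻⁴ = 2.89×10⁻⁴ K⁻¹
Layer 3: α = (0.91 + 0.11×9.9)×10⁻⁴ = 1.999×10⁻⁴ K⁻¹
Layer 4: α = (0.91 + 0.11×2.2)×10⁻⁴ = 1.152×10⁻⁴ K⁻¹
Layer 1: 1.1 × 290 × 3.44×10⁻⁴ = 0.109736 m
290–650 m: 2.89×10⁻⁴ × 360 × 1.4 = 0.145656 m
650–1480 m: 1.999×10⁻⁴ × 830 × 0.93 = 0.15430281 m
Layer 4: 970 × 1.152×10⁻⁴ × 0.14 = 0.01564416 m
Δh = 0.109736 + 0.145656 + 0.15430281 + 0.01564416 = 0.42533897 m ≈ 425 mm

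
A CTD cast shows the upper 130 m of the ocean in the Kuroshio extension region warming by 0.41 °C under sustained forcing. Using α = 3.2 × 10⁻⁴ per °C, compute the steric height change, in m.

0.0171 m of thermosteric rise

Δh = αΔT·H = 3.2×10⁻⁴ × 0.41 × 130 = 0.017056 m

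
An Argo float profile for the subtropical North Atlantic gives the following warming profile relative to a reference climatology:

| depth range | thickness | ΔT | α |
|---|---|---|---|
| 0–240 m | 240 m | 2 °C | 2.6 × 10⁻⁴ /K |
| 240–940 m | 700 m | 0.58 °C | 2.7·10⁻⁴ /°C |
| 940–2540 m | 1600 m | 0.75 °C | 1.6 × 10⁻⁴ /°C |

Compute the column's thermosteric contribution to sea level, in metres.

0.43 m

0–240 m: 2.6×10⁻⁴ × 240 × 2 = 0.12480 m
240–940 m: 0.58 × 700 × 2.7×10⁻⁴ = 0.10962 m
Layer 3: 1.6×10⁻⁴ × 1600 × 0.75 = 0.19200 m
Δh = 0.12480 + 0.10962 + 0.19200 = 0.42642 m ≈ 0.43 m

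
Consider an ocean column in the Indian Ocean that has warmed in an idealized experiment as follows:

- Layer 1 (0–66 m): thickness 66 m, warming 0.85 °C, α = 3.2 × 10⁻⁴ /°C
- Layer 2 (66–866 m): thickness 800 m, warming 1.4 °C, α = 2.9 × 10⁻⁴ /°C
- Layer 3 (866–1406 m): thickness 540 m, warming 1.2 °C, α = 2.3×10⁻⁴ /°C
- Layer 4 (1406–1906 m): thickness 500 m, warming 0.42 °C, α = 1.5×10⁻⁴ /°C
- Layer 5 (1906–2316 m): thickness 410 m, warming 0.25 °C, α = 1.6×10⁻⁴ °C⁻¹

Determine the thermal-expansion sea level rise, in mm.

540 mm of thermosteric rise

0–66 m: 3.2×10⁻⁴ × 66 × 0.85 = 0.017952 m
Layer 2: 1.4 × 2.9×10⁻⁴ × 800 = 0.32480 m
866–1406 m: 1.2 × 540 × 2.3×10⁻⁴ = 0.14904 m
1406–1906 m: 1.5×10⁻⁴ × 500 × 0.42 = 0.03150 m
Layer 5: 1.6×10⁻⁴ × 0.25 × 410 = 0.01640 m
Δh = 0.017952 + 0.32480 + 0.14904 + 0.03150 + 0.01640 = 0.539692 m ≈ 540 mm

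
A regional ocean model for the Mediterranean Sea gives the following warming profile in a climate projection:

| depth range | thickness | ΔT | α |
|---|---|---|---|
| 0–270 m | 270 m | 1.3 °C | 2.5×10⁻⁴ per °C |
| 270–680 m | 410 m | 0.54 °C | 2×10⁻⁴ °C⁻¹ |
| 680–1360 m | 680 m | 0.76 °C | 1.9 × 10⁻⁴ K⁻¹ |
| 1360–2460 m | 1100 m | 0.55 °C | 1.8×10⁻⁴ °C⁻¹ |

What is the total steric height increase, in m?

0.34 m

Layer 1: 2.5×10⁻⁴ × 270 × 1.3 = 0.08775 m
0.54 × 2×10⁻⁴ × 410 = 0.04428 m
680 × 1.9×10⁻⁴ × 0.76 = 0.098192 m
Layer 4: 1.8×10⁻⁴ × 0.55 × 1100 = 0.10890 m
Δh = 0.08775 + 0.04428 + 0.098192 + 0.10890 = 0.339122 m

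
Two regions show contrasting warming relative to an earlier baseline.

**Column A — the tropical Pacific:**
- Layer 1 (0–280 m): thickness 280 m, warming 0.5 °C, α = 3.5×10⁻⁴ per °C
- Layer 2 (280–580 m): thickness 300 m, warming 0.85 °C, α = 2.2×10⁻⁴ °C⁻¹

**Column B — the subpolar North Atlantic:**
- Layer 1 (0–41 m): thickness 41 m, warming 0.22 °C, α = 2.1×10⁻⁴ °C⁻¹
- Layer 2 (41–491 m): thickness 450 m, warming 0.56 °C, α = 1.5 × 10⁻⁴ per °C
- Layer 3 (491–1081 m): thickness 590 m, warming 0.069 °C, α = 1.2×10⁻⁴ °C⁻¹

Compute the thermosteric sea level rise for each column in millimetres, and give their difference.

Δh_A ≈ 110 mm, Δh_B ≈ 45 mm; difference ≈ 61 mm

A 0–280 m: 280 × 3.5×10⁻⁴ × 0.5 = 0.04900 m
A 280–580 m: 2.2×10⁻⁴ × 300 × 0.85 = 0.05610 m
A total: 0.10510 m
B 0–41 m: 2.1×10⁻⁴ × 41 × 0.22 = 0.0018942 m
B Layer 2: 1.5×10⁻⁴ × 0.56 × 450 = 0.03780 m
B Layer 3: 0.069 × 1.2×10⁻⁴ × 590 = 0.0048852 m
B total: 0.0445794 m
Difference: 0.10510 − 0.0445794 = 0.0605206 m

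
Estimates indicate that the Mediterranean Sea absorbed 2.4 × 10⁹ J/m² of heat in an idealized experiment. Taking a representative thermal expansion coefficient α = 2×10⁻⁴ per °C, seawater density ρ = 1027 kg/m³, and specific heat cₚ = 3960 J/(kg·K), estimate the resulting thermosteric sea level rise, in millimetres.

Δh = 118 mm

Δh = αQ/(ρcₚ) = 2×10⁻⁴ × 2.4×10⁹ / (1027 × 3960) ≈ 0.11803 m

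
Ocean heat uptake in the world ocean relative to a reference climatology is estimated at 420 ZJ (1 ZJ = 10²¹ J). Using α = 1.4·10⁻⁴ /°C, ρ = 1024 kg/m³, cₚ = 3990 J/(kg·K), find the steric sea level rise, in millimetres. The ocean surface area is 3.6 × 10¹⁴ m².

40 mm

Per unit area: Q = 420×10²¹ / (3.6×10¹⁴) ≈ 1.167×10⁹ J/m²
Δh = αQ/(ρcₚ) = 1.4×10⁻⁴ × 1.167×10⁹ / (1024 × 3990) ≈ 0.039988 m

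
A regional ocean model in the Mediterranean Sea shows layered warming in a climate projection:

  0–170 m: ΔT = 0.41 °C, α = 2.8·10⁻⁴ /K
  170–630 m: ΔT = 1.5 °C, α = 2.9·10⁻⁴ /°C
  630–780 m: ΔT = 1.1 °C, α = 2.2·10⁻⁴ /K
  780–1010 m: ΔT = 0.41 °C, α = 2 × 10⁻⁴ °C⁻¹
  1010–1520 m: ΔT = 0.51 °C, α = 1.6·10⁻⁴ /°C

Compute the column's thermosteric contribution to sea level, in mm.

0–170 m: 170 × 2.8×10⁻⁴ × 0.41 = 0.019516 m
460 × 1.5 × 2.9×10⁻⁴ = 0.20010 m
2.2×10⁻⁴ × 150 × 1.1 = 0.03630 m
Layer 4: 2×10⁻⁴ × 230 × 0.41 = 0.01886 m
Layer 5: 1.6×10⁻⁴ × 510 × 0.51 = 0.041616 m
Δh = 0.019516 + 0.20010 + 0.03630 + 0.01886 + 0.041616 = 0.316392 m

Δh ≈ 316 mm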